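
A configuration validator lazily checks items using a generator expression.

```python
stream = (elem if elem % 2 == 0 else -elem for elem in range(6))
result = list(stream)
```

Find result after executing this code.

Step 1: For each elem in range(6), yield elem if even, else -elem:
  elem=0: even, yield 0
  elem=1: odd, yield -1
  elem=2: even, yield 2
  elem=3: odd, yield -3
  elem=4: even, yield 4
  elem=5: odd, yield -5
Therefore result = [0, -1, 2, -3, 4, -5].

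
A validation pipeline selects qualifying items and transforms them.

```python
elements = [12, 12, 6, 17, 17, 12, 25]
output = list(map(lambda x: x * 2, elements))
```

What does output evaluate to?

Step 1: Apply lambda x: x * 2 to each element:
  12 -> 24
  12 -> 24
  6 -> 12
  17 -> 34
  17 -> 34
  12 -> 24
  25 -> 50
Therefore output = [24, 24, 12, 34, 34, 24, 50].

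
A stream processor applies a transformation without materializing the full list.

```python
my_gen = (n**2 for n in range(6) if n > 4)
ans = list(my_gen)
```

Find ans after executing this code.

Step 1: For range(6), keep n > 4, then square:
  n=0: 0 <= 4, excluded
  n=1: 1 <= 4, excluded
  n=2: 2 <= 4, excluded
  n=3: 3 <= 4, excluded
  n=4: 4 <= 4, excluded
  n=5: 5 > 4, yield 5**2 = 25
Therefore ans = [25].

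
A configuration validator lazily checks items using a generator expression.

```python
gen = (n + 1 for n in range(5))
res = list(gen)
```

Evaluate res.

Step 1: For each n in range(5), compute n+1:
  n=0: 0+1 = 1
  n=1: 1+1 = 2
  n=2: 2+1 = 3
  n=3: 3+1 = 4
  n=4: 4+1 = 5
Therefore res = [1, 2, 3, 4, 5].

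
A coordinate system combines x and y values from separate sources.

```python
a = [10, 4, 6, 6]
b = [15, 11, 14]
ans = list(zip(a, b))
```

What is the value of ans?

Step 1: zip stops at shortest (len(a)=4, len(b)=3):
  Index 0: (10, 15)
  Index 1: (4, 11)
  Index 2: (6, 14)
Step 2: Last element of a (6) has no pair, dropped.
Therefore ans = [(10, 15), (4, 11), (6, 14)].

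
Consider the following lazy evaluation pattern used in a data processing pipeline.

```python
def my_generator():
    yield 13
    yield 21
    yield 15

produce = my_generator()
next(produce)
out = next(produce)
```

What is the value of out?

Step 1: my_generator() creates a generator.
Step 2: next(produce) yields 13 (consumed and discarded).
Step 3: next(produce) yields 21, assigned to out.
Therefore out = 21.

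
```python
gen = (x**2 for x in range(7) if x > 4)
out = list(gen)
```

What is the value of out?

Step 1: For range(7), keep x > 4, then square:
  x=0: 0 <= 4, excluded
  x=1: 1 <= 4, excluded
  x=2: 2 <= 4, excluded
  x=3: 3 <= 4, excluded
  x=4: 4 <= 4, excluded
  x=5: 5 > 4, yield 5**2 = 25
  x=6: 6 > 4, yield 6**2 = 36
Therefore out = [25, 36].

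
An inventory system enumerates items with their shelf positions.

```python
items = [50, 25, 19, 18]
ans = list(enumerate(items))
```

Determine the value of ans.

Step 1: enumerate pairs each element with its index:
  (0, 50)
  (1, 25)
  (2, 19)
  (3, 18)
Therefore ans = [(0, 50), (1, 25), (2, 19), (3, 18)].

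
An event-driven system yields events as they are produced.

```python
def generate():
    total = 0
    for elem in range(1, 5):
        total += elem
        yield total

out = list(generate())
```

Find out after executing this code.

Step 1: Generator accumulates running sum:
  elem=1: total = 1, yield 1
  elem=2: total = 3, yield 3
  elem=3: total = 6, yield 6
  elem=4: total = 10, yield 10
Therefore out = [1, 3, 6, 10].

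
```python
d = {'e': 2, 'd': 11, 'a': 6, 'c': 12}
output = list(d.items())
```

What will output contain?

Step 1: d.items() returns (key, value) pairs in insertion order.
Therefore output = [('e', 2), ('d', 11), ('a', 6), ('c', 12)].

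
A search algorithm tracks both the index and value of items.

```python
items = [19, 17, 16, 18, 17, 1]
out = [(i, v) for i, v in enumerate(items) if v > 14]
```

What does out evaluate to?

Step 1: Filter enumerate([19, 17, 16, 18, 17, 1]) keeping v > 14:
  (0, 19): 19 > 14, included
  (1, 17): 17 > 14, included
  (2, 16): 16 > 14, included
  (3, 18): 18 > 14, included
  (4, 17): 17 > 14, included
  (5, 1): 1 <= 14, excluded
Therefore out = [(0, 19), (1, 17), (2, 16), (3, 18), (4, 17)].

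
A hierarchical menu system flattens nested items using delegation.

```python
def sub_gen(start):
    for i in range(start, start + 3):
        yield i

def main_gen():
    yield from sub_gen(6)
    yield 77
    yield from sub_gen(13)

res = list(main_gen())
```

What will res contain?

Step 1: main_gen() delegates to sub_gen(6):
  yield 6
  yield 7
  yield 8
Step 2: yield 77
Step 3: Delegates to sub_gen(13):
  yield 13
  yield 14
  yield 15
Therefore res = [6, 7, 8, 77, 13, 14, 15].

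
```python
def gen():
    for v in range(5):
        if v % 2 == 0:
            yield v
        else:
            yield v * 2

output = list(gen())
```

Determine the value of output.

Step 1: For each v in range(5), yield v if even, else v*2:
  v=0 (even): yield 0
  v=1 (odd): yield 1*2 = 2
  v=2 (even): yield 2
  v=3 (odd): yield 3*2 = 6
  v=4 (even): yield 4
Therefore output = [0, 2, 2, 6, 4].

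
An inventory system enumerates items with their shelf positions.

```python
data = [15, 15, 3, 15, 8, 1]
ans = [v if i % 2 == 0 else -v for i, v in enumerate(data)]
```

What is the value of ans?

Step 1: For each (i, v), keep v if i is even, negate if odd:
  i=0 (even): keep 15
  i=1 (odd): negate to -15
  i=2 (even): keep 3
  i=3 (odd): negate to -15
  i=4 (even): keep 8
  i=5 (odd): negate to -1
Therefore ans = [15, -15, 3, -15, 8, -1].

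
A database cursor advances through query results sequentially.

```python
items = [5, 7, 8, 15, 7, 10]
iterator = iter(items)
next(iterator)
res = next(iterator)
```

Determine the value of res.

Step 1: Create iterator over [5, 7, 8, 15, 7, 10].
Step 2: next() consumes 5.
Step 3: next() returns 7.
Therefore res = 7.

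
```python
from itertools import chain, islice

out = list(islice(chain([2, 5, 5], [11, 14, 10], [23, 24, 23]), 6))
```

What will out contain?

Step 1: chain([2, 5, 5], [11, 14, 10], [23, 24, 23]) = [2, 5, 5, 11, 14, 10, 23, 24, 23].
Step 2: islice takes first 6 elements: [2, 5, 5, 11, 14, 10].
Therefore out = [2, 5, 5, 11, 14, 10].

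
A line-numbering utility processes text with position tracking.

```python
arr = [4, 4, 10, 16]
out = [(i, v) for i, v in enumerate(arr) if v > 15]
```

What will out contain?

Step 1: Filter enumerate([4, 4, 10, 16]) keeping v > 15:
  (0, 4): 4 <= 15, excluded
  (1, 4): 4 <= 15, excluded
  (2, 10): 10 <= 15, excluded
  (3, 16): 16 > 15, included
Therefore out = [(3, 16)].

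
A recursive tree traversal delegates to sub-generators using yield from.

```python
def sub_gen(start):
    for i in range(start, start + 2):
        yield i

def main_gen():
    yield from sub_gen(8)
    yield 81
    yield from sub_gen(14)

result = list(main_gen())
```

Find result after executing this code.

Step 1: main_gen() delegates to sub_gen(8):
  yield 8
  yield 9
Step 2: yield 81
Step 3: Delegates to sub_gen(14):
  yield 14
  yield 15
Therefore result = [8, 9, 81, 14, 15].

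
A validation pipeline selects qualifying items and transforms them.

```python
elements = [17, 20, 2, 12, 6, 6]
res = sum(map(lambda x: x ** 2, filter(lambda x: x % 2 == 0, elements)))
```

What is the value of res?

Step 1: Filter even numbers from [17, 20, 2, 12, 6, 6]: [20, 2, 12, 6, 6]
Step 2: Square each: [400, 4, 144, 36, 36]
Step 3: Sum = 620.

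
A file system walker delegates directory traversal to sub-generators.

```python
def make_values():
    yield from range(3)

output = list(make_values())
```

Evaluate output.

Step 1: yield from delegates to the iterable, yielding each element.
Step 2: Collected values: [0, 1, 2].
Therefore output = [0, 1, 2].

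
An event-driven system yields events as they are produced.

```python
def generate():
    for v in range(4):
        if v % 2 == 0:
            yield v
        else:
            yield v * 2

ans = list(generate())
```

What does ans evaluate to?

Step 1: For each v in range(4), yield v if even, else v*2:
  v=0 (even): yield 0
  v=1 (odd): yield 1*2 = 2
  v=2 (even): yield 2
  v=3 (odd): yield 3*2 = 6
Therefore ans = [0, 2, 2, 6].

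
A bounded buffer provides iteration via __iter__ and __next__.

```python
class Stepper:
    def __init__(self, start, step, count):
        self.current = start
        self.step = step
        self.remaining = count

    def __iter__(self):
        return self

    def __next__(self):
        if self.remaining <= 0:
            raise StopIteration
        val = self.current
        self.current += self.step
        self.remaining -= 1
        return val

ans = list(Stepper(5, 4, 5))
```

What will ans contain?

Step 1: Stepper starts at 5, increments by 4, for 5 steps:
  Yield 5, then current += 4
  Yield 9, then current += 4
  Yield 13, then current += 4
  Yield 17, then current += 4
  Yield 21, then current += 4
Therefore ans = [5, 9, 13, 17, 21].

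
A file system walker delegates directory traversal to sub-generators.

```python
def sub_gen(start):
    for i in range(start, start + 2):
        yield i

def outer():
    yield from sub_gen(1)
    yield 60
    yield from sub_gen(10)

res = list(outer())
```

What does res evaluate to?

Step 1: outer() delegates to sub_gen(1):
  yield 1
  yield 2
Step 2: yield 60
Step 3: Delegates to sub_gen(10):
  yield 10
  yield 11
Therefore res = [1, 2, 60, 10, 11].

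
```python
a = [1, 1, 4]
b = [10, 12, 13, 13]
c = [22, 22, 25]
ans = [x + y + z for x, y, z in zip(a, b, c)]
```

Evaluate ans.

Step 1: zip three lists (truncates to shortest, len=3):
  1 + 10 + 22 = 33
  1 + 12 + 22 = 35
  4 + 13 + 25 = 42
Therefore ans = [33, 35, 42].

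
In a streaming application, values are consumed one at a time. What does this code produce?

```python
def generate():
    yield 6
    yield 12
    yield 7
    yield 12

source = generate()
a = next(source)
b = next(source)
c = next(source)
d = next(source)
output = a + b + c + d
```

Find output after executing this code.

Step 1: Create generator and consume all values:
  a = next(source) = 6
  b = next(source) = 12
  c = next(source) = 7
  d = next(source) = 12
Step 2: output = 6 + 12 + 7 + 12 = 37.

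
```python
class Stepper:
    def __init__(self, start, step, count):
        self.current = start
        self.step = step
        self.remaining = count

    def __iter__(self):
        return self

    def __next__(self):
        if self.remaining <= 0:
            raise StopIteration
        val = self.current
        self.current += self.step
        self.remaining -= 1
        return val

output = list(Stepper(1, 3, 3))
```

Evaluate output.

Step 1: Stepper starts at 1, increments by 3, for 3 steps:
  Yield 1, then current += 3
  Yield 4, then current += 3
  Yield 7, then current += 3
Therefore output = [1, 4, 7].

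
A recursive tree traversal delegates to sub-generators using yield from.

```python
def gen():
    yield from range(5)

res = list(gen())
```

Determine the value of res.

Step 1: yield from delegates to the iterable, yielding each element.
Step 2: Collected values: [0, 1, 2, 3, 4].
Therefore res = [0, 1, 2, 3, 4].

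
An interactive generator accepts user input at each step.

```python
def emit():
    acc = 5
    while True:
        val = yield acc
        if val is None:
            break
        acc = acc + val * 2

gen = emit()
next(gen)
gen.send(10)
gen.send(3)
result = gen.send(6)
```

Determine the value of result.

Step 1: next() -> yield acc=5.
Step 2: send(10) -> val=10, acc = 5 + 10*2 = 25, yield 25.
Step 3: send(3) -> val=3, acc = 25 + 3*2 = 31, yield 31.
Step 4: send(6) -> val=6, acc = 31 + 6*2 = 43, yield 43.
Therefore result = 43.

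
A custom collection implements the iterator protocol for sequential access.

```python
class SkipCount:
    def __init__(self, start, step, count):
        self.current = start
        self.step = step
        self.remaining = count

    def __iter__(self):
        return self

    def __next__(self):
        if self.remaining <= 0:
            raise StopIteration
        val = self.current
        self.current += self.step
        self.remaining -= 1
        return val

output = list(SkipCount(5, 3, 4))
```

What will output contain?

Step 1: SkipCount starts at 5, increments by 3, for 4 steps:
  Yield 5, then current += 3
  Yield 8, then current += 3
  Yield 11, then current += 3
  Yield 14, then current += 3
Therefore output = [5, 8, 11, 14].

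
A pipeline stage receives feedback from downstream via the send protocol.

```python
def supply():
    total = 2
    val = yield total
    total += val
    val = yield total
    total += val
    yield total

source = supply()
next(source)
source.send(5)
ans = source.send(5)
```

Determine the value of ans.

Step 1: next() -> yield total=2.
Step 2: send(5) -> val=5, total = 2+5 = 7, yield 7.
Step 3: send(5) -> val=5, total = 7+5 = 12, yield 12.
Therefore ans = 12.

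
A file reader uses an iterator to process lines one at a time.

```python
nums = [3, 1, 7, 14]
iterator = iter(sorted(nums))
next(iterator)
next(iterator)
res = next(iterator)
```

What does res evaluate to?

Step 1: sorted([3, 1, 7, 14]) = [1, 3, 7, 14].
Step 2: Create iterator and skip 2 elements.
Step 3: next() returns 7.
Therefore res = 7.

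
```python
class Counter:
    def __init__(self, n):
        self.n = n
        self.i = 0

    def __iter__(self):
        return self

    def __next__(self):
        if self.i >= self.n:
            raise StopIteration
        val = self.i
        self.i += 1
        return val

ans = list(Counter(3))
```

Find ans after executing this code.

Step 1: Counter(3) creates an iterator counting 0 to 2.
Step 2: list() consumes all values: [0, 1, 2].
Therefore ans = [0, 1, 2].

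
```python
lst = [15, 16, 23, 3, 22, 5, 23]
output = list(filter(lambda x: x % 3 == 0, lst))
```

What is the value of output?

Step 1: Filter elements divisible by 3:
  15 % 3 = 0: kept
  16 % 3 = 1: removed
  23 % 3 = 2: removed
  3 % 3 = 0: kept
  22 % 3 = 1: removed
  5 % 3 = 2: removed
  23 % 3 = 2: removed
Therefore output = [15, 3].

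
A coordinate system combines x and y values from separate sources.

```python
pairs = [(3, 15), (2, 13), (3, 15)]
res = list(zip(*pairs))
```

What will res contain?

Step 1: zip(*pairs) transposes: unzips [(3, 15), (2, 13), (3, 15)] into separate sequences.
Step 2: First elements: (3, 2, 3), second elements: (15, 13, 15).
Therefore res = [(3, 2, 3), (15, 13, 15)].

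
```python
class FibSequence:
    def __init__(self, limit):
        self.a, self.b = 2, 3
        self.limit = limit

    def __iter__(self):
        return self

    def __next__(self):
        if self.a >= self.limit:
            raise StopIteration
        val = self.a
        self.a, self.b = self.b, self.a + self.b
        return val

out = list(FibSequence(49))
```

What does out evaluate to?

Step 1: Fibonacci-like sequence (a=2, b=3) until >= 49:
  Yield 2, then a,b = 3,5
  Yield 3, then a,b = 5,8
  Yield 5, then a,b = 8,13
  Yield 8, then a,b = 13,21
  Yield 13, then a,b = 21,34
  Yield 21, then a,b = 34,55
  Yield 34, then a,b = 55,89
Step 2: 55 >= 49, stop.
Therefore out = [2, 3, 5, 8, 13, 21, 34].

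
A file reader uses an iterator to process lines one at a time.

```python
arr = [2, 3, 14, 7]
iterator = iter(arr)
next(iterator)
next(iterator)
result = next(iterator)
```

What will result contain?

Step 1: Create iterator over [2, 3, 14, 7].
Step 2: next() consumes 2.
Step 3: next() consumes 3.
Step 4: next() returns 14.
Therefore result = 14.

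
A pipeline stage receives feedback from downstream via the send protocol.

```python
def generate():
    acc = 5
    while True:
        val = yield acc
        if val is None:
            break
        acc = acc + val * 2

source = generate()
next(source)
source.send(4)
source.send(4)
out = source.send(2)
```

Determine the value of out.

Step 1: next() -> yield acc=5.
Step 2: send(4) -> val=4, acc = 5 + 4*2 = 13, yield 13.
Step 3: send(4) -> val=4, acc = 13 + 4*2 = 21, yield 21.
Step 4: send(2) -> val=2, acc = 21 + 2*2 = 25, yield 25.
Therefore out = 25.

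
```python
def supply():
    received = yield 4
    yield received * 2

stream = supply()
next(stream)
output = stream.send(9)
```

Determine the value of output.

Step 1: next(stream) advances to first yield, producing 4.
Step 2: send(9) resumes, received = 9.
Step 3: yield received * 2 = 9 * 2 = 18.
Therefore output = 18.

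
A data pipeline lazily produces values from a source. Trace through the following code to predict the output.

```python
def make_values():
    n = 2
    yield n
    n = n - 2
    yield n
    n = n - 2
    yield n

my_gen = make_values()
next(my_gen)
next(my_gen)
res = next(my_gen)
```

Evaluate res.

Step 1: Trace through generator execution:
  Yield 1: n starts at 2, yield 2
  Yield 2: n = 2 - 2 = 0, yield 0
  Yield 3: n = 0 - 2 = -2, yield -2
Step 2: First next() gets 2, second next() gets the second value, third next() yields -2.
Therefore res = -2.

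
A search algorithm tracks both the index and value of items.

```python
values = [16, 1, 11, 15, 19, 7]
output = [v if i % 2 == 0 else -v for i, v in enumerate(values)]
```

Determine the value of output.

Step 1: For each (i, v), keep v if i is even, negate if odd:
  i=0 (even): keep 16
  i=1 (odd): negate to -1
  i=2 (even): keep 11
  i=3 (odd): negate to -15
  i=4 (even): keep 19
  i=5 (odd): negate to -7
Therefore output = [16, -1, 11, -15, 19, -7].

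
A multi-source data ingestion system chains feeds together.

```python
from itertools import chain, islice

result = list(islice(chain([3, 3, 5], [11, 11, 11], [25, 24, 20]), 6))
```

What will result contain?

Step 1: chain([3, 3, 5], [11, 11, 11], [25, 24, 20]) = [3, 3, 5, 11, 11, 11, 25, 24, 20].
Step 2: islice takes first 6 elements: [3, 3, 5, 11, 11, 11].
Therefore result = [3, 3, 5, 11, 11, 11].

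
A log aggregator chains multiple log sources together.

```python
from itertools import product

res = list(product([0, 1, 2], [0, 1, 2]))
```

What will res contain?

Step 1: product([0, 1, 2], [0, 1, 2]) gives all pairs:
  (0, 0)
  (0, 1)
  (0, 2)
  (1, 0)
  (1, 1)
  (1, 2)
  (2, 0)
  (2, 1)
  (2, 2)
Therefore res = [(0, 0), (0, 1), (0, 2), (1, 0), (1, 1), (1, 2), (2, 0), (2, 1), (2, 2)].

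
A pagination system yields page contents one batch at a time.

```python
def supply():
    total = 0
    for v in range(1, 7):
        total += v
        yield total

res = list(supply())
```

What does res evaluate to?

Step 1: Generator accumulates running sum:
  v=1: total = 1, yield 1
  v=2: total = 3, yield 3
  v=3: total = 6, yield 6
  v=4: total = 10, yield 10
  v=5: total = 15, yield 15
  v=6: total = 21, yield 21
Therefore res = [1, 3, 6, 10, 15, 21].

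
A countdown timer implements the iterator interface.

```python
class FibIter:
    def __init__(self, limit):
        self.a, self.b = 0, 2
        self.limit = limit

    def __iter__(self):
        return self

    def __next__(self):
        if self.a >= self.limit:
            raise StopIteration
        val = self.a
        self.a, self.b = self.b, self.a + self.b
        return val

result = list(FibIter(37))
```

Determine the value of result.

Step 1: Fibonacci-like sequence (a=0, b=2) until >= 37:
  Yield 0, then a,b = 2,2
  Yield 2, then a,b = 2,4
  Yield 2, then a,b = 4,6
  Yield 4, then a,b = 6,10
  Yield 6, then a,b = 10,16
  Yield 10, then a,b = 16,26
  Yield 16, then a,b = 26,42
  Yield 26, then a,b = 42,68
Step 2: 42 >= 37, stop.
Therefore result = [0, 2, 2, 4, 6, 10, 16, 26].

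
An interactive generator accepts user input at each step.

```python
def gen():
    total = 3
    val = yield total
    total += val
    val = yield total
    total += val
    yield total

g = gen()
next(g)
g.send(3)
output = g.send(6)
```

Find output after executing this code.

Step 1: next() -> yield total=3.
Step 2: send(3) -> val=3, total = 3+3 = 6, yield 6.
Step 3: send(6) -> val=6, total = 6+6 = 12, yield 12.
Therefore output = 12.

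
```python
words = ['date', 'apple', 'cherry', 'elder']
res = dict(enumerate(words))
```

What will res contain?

Step 1: enumerate pairs indices with words:
  0 -> 'date'
  1 -> 'apple'
  2 -> 'cherry'
  3 -> 'elder'
Therefore res = {0: 'date', 1: 'apple', 2: 'cherry', 3: 'elder'}.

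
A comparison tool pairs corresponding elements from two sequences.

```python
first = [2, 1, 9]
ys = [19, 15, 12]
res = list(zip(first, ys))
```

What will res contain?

Step 1: zip pairs elements at same index:
  Index 0: (2, 19)
  Index 1: (1, 15)
  Index 2: (9, 12)
Therefore res = [(2, 19), (1, 15), (9, 12)].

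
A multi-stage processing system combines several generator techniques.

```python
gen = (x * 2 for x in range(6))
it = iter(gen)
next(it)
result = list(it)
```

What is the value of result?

Step 1: Generator produces [0, 2, 4, 6, 8, 10].
Step 2: next(it) consumes first element (0).
Step 3: list(it) collects remaining: [2, 4, 6, 8, 10].
Therefore result = [2, 4, 6, 8, 10].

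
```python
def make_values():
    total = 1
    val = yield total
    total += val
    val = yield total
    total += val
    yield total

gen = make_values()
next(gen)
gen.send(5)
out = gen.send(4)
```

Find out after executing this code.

Step 1: next() -> yield total=1.
Step 2: send(5) -> val=5, total = 1+5 = 6, yield 6.
Step 3: send(4) -> val=4, total = 6+4 = 10, yield 10.
Therefore out = 10.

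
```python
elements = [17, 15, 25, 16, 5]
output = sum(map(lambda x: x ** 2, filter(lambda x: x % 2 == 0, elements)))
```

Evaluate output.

Step 1: Filter even numbers from [17, 15, 25, 16, 5]: [16]
Step 2: Square each: [256]
Step 3: Sum = 256.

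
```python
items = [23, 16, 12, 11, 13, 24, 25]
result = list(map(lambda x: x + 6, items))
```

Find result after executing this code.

Step 1: Apply lambda x: x + 6 to each element:
  23 -> 29
  16 -> 22
  12 -> 18
  11 -> 17
  13 -> 19
  24 -> 30
  25 -> 31
Therefore result = [29, 22, 18, 17, 19, 30, 31].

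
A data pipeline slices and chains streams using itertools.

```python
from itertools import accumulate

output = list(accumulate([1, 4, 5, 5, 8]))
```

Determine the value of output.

Step 1: accumulate computes running sums:
  + 1 = 1
  + 4 = 5
  + 5 = 10
  + 5 = 15
  + 8 = 23
Therefore output = [1, 5, 10, 15, 23].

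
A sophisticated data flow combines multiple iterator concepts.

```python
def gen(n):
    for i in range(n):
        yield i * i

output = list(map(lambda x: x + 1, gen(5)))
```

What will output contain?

Step 1: gen(5) yields squares: [0, 1, 4, 9, 16].
Step 2: map adds 1 to each: [1, 2, 5, 10, 17].
Therefore output = [1, 2, 5, 10, 17].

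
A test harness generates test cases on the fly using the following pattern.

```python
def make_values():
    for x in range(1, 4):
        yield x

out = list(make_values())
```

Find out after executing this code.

Step 1: The generator yields each value from range(1, 4).
Step 2: list() consumes all yields: [1, 2, 3].
Therefore out = [1, 2, 3].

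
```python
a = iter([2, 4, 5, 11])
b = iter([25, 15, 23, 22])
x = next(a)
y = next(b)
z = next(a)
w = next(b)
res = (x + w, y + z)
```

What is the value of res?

Step 1: a iterates [2, 4, 5, 11], b iterates [25, 15, 23, 22].
Step 2: x = next(a) = 2, y = next(b) = 25.
Step 3: z = next(a) = 4, w = next(b) = 15.
Step 4: res = (2 + 15, 25 + 4) = (17, 29).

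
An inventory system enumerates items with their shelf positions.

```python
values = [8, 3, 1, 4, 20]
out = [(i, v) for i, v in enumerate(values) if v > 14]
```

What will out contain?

Step 1: Filter enumerate([8, 3, 1, 4, 20]) keeping v > 14:
  (0, 8): 8 <= 14, excluded
  (1, 3): 3 <= 14, excluded
  (2, 1): 1 <= 14, excluded
  (3, 4): 4 <= 14, excluded
  (4, 20): 20 > 14, included
Therefore out = [(4, 20)].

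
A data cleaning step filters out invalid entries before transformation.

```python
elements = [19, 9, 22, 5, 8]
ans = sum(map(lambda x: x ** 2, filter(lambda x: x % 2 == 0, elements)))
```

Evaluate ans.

Step 1: Filter even numbers from [19, 9, 22, 5, 8]: [22, 8]
Step 2: Square each: [484, 64]
Step 3: Sum = 548.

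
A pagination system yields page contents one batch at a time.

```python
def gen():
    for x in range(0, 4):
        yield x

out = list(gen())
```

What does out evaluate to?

Step 1: The generator yields each value from range(0, 4).
Step 2: list() consumes all yields: [0, 1, 2, 3].
Therefore out = [0, 1, 2, 3].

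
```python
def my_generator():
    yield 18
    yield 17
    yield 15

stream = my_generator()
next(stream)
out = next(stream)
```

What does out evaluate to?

Step 1: my_generator() creates a generator.
Step 2: next(stream) yields 18 (consumed and discarded).
Step 3: next(stream) yields 17, assigned to out.
Therefore out = 17.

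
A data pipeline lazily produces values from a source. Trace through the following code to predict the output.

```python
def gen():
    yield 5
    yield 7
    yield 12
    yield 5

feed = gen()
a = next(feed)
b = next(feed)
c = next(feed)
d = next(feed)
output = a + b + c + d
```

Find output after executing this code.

Step 1: Create generator and consume all values:
  a = next(feed) = 5
  b = next(feed) = 7
  c = next(feed) = 12
  d = next(feed) = 5
Step 2: output = 5 + 7 + 12 + 5 = 29.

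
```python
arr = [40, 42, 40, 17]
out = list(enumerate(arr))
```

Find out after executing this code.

Step 1: enumerate pairs each element with its index:
  (0, 40)
  (1, 42)
  (2, 40)
  (3, 17)
Therefore out = [(0, 40), (1, 42), (2, 40), (3, 17)].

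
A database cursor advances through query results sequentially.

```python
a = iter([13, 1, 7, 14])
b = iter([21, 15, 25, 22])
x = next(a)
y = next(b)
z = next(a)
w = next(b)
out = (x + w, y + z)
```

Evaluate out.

Step 1: a iterates [13, 1, 7, 14], b iterates [21, 15, 25, 22].
Step 2: x = next(a) = 13, y = next(b) = 21.
Step 3: z = next(a) = 1, w = next(b) = 15.
Step 4: out = (13 + 15, 21 + 1) = (28, 22).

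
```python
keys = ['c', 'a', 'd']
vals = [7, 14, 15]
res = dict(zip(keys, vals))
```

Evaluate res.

Step 1: zip pairs keys with values:
  'c' -> 7
  'a' -> 14
  'd' -> 15
Therefore res = {'c': 7, 'a': 14, 'd': 15}.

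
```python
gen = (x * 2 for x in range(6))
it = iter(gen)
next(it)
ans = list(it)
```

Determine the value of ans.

Step 1: Generator produces [0, 2, 4, 6, 8, 10].
Step 2: next(it) consumes first element (0).
Step 3: list(it) collects remaining: [2, 4, 6, 8, 10].
Therefore ans = [2, 4, 6, 8, 10].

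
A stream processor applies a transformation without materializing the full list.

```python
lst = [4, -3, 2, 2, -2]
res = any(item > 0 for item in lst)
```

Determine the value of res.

Step 1: Check item > 0 for each element in [4, -3, 2, 2, -2]:
  4 > 0: True
  -3 > 0: False
  2 > 0: True
  2 > 0: True
  -2 > 0: False
Step 2: any() returns True.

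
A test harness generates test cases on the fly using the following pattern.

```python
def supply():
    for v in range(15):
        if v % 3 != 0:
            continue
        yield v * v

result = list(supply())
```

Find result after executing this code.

Step 1: Only yield v**2 when v is divisible by 3:
  v=0: 0 % 3 == 0, yield 0**2 = 0
  v=3: 3 % 3 == 0, yield 3**2 = 9
  v=6: 6 % 3 == 0, yield 6**2 = 36
  v=9: 9 % 3 == 0, yield 9**2 = 81
  v=12: 12 % 3 == 0, yield 12**2 = 144
Therefore result = [0, 9, 36, 81, 144].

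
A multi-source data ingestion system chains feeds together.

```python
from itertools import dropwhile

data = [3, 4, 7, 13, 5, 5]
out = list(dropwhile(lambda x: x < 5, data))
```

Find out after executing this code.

Step 1: dropwhile drops elements while < 5:
  3 < 5: dropped
  4 < 5: dropped
  7: kept (dropping stopped)
Step 2: Remaining elements kept regardless of condition.
Therefore out = [7, 13, 5, 5].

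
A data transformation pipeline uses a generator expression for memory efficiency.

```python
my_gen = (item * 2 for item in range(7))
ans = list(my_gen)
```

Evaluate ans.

Step 1: For each item in range(7), compute item*2:
  item=0: 0*2 = 0
  item=1: 1*2 = 2
  item=2: 2*2 = 4
  item=3: 3*2 = 6
  item=4: 4*2 = 8
  item=5: 5*2 = 10
  item=6: 6*2 = 12
Therefore ans = [0, 2, 4, 6, 8, 10, 12].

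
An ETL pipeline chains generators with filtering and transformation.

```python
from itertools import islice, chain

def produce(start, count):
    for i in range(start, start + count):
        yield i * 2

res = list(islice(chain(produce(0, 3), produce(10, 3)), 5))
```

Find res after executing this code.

Step 1: produce(0, 3) yields [0, 2, 4].
Step 2: produce(10, 3) yields [20, 22, 24].
Step 3: chain concatenates: [0, 2, 4, 20, 22, 24].
Step 4: islice takes first 5: [0, 2, 4, 20, 22].
Therefore res = [0, 2, 4, 20, 22].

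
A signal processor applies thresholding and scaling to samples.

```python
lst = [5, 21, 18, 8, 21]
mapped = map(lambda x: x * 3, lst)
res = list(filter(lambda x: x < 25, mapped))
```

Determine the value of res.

Step 1: Map x * 3:
  5 -> 15
  21 -> 63
  18 -> 54
  8 -> 24
  21 -> 63
Step 2: Filter for < 25:
  15: kept
  63: removed
  54: removed
  24: kept
  63: removed
Therefore res = [15, 24].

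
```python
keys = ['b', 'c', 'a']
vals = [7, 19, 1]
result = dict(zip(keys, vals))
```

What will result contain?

Step 1: zip pairs keys with values:
  'b' -> 7
  'c' -> 19
  'a' -> 1
Therefore result = {'b': 7, 'c': 19, 'a': 1}.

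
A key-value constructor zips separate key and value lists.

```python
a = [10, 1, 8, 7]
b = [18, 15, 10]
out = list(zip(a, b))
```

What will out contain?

Step 1: zip stops at shortest (len(a)=4, len(b)=3):
  Index 0: (10, 18)
  Index 1: (1, 15)
  Index 2: (8, 10)
Step 2: Last element of a (7) has no pair, dropped.
Therefore out = [(10, 18), (1, 15), (8, 10)].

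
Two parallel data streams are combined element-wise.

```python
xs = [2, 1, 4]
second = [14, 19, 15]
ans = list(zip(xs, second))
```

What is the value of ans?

Step 1: zip pairs elements at same index:
  Index 0: (2, 14)
  Index 1: (1, 19)
  Index 2: (4, 15)
Therefore ans = [(2, 14), (1, 19), (4, 15)].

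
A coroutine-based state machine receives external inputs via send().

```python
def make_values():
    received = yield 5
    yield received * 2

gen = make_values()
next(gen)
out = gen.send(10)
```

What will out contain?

Step 1: next(gen) advances to first yield, producing 5.
Step 2: send(10) resumes, received = 10.
Step 3: yield received * 2 = 10 * 2 = 20.
Therefore out = 20.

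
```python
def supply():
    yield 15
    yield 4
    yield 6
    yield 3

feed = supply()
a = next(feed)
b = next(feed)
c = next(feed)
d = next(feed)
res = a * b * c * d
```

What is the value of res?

Step 1: Create generator and consume all values:
  a = next(feed) = 15
  b = next(feed) = 4
  c = next(feed) = 6
  d = next(feed) = 3
Step 2: res = 15 * 4 * 6 * 3 = 1080.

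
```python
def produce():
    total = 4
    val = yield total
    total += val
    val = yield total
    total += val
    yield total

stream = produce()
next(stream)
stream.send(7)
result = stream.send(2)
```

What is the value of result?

Step 1: next() -> yield total=4.
Step 2: send(7) -> val=7, total = 4+7 = 11, yield 11.
Step 3: send(2) -> val=2, total = 11+2 = 13, yield 13.
Therefore result = 13.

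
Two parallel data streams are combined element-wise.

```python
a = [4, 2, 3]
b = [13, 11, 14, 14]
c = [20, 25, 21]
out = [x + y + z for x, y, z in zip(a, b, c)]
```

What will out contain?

Step 1: zip three lists (truncates to shortest, len=3):
  4 + 13 + 20 = 37
  2 + 11 + 25 = 38
  3 + 14 + 21 = 38
Therefore out = [37, 38, 38].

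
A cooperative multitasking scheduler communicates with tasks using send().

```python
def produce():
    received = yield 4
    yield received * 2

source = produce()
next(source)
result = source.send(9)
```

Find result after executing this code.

Step 1: next(source) advances to first yield, producing 4.
Step 2: send(9) resumes, received = 9.
Step 3: yield received * 2 = 9 * 2 = 18.
Therefore result = 18.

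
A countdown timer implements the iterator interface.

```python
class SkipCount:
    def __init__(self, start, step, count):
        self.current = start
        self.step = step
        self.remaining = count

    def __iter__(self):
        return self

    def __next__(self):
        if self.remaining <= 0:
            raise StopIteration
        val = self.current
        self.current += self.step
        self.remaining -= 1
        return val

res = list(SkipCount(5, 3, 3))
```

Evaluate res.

Step 1: SkipCount starts at 5, increments by 3, for 3 steps:
  Yield 5, then current += 3
  Yield 8, then current += 3
  Yield 11, then current += 3
Therefore res = [5, 8, 11].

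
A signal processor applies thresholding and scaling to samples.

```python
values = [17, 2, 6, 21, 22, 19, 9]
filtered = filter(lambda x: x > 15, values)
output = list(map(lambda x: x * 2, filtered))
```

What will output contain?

Step 1: Filter values for elements > 15:
  17: kept
  2: removed
  6: removed
  21: kept
  22: kept
  19: kept
  9: removed
Step 2: Map x * 2 on filtered [17, 21, 22, 19]:
  17 -> 34
  21 -> 42
  22 -> 44
  19 -> 38
Therefore output = [34, 42, 44, 38].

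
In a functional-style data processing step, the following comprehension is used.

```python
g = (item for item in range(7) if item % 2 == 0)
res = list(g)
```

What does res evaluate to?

Step 1: Filter range(7) keeping only even values:
  item=0: even, included
  item=1: odd, excluded
  item=2: even, included
  item=3: odd, excluded
  item=4: even, included
  item=5: odd, excluded
  item=6: even, included
Therefore res = [0, 2, 4, 6].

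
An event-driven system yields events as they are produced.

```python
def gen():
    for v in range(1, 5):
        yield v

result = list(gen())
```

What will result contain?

Step 1: The generator yields each value from range(1, 5).
Step 2: list() consumes all yields: [1, 2, 3, 4].
Therefore result = [1, 2, 3, 4].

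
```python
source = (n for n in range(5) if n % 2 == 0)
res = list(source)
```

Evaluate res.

Step 1: Filter range(5) keeping only even values:
  n=0: even, included
  n=1: odd, excluded
  n=2: even, included
  n=3: odd, excluded
  n=4: even, included
Therefore res = [0, 2, 4].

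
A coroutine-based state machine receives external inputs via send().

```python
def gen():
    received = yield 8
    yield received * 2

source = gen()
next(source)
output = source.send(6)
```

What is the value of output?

Step 1: next(source) advances to first yield, producing 8.
Step 2: send(6) resumes, received = 6.
Step 3: yield received * 2 = 6 * 2 = 12.
Therefore output = 12.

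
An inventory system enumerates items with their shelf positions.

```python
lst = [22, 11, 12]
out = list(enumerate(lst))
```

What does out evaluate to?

Step 1: enumerate pairs each element with its index:
  (0, 22)
  (1, 11)
  (2, 12)
Therefore out = [(0, 22), (1, 11), (2, 12)].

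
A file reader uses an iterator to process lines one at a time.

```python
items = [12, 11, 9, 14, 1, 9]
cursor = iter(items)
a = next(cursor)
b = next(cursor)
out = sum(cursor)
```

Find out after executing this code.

Step 1: Create iterator over [12, 11, 9, 14, 1, 9].
Step 2: a = next() = 12, b = next() = 11.
Step 3: sum() of remaining [9, 14, 1, 9] = 33.
Therefore out = 33.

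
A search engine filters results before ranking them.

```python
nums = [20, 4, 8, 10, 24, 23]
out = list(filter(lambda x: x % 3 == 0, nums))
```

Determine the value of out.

Step 1: Filter elements divisible by 3:
  20 % 3 = 2: removed
  4 % 3 = 1: removed
  8 % 3 = 2: removed
  10 % 3 = 1: removed
  24 % 3 = 0: kept
  23 % 3 = 2: removed
Therefore out = [24].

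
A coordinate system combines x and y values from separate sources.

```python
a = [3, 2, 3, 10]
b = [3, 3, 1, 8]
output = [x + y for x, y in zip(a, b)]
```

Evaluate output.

Step 1: Add corresponding elements:
  3 + 3 = 6
  2 + 3 = 5
  3 + 1 = 4
  10 + 8 = 18
Therefore output = [6, 5, 4, 18].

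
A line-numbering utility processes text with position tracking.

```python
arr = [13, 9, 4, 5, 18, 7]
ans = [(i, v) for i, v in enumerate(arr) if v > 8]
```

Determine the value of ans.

Step 1: Filter enumerate([13, 9, 4, 5, 18, 7]) keeping v > 8:
  (0, 13): 13 > 8, included
  (1, 9): 9 > 8, included
  (2, 4): 4 <= 8, excluded
  (3, 5): 5 <= 8, excluded
  (4, 18): 18 > 8, included
  (5, 7): 7 <= 8, excluded
Therefore ans = [(0, 13), (1, 9), (4, 18)].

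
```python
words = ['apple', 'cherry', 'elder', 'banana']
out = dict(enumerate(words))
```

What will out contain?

Step 1: enumerate pairs indices with words:
  0 -> 'apple'
  1 -> 'cherry'
  2 -> 'elder'
  3 -> 'banana'
Therefore out = {0: 'apple', 1: 'cherry', 2: 'elder', 3: 'banana'}.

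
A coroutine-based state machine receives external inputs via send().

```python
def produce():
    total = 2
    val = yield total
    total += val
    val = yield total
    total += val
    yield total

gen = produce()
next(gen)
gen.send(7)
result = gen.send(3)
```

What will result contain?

Step 1: next() -> yield total=2.
Step 2: send(7) -> val=7, total = 2+7 = 9, yield 9.
Step 3: send(3) -> val=3, total = 9+3 = 12, yield 12.
Therefore result = 12.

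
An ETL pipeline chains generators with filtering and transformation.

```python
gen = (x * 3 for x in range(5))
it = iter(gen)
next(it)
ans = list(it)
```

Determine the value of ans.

Step 1: Generator produces [0, 3, 6, 9, 12].
Step 2: next(it) consumes first element (0).
Step 3: list(it) collects remaining: [3, 6, 9, 12].
Therefore ans = [3, 6, 9, 12].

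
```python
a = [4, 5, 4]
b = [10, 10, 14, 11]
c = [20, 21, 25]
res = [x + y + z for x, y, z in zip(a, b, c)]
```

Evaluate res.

Step 1: zip three lists (truncates to shortest, len=3):
  4 + 10 + 20 = 34
  5 + 10 + 21 = 36
  4 + 14 + 25 = 43
Therefore res = [34, 36, 43].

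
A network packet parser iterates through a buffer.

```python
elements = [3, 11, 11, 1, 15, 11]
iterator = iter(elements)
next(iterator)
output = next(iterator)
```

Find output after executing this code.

Step 1: Create iterator over [3, 11, 11, 1, 15, 11].
Step 2: next() consumes 3.
Step 3: next() returns 11.
Therefore output = 11.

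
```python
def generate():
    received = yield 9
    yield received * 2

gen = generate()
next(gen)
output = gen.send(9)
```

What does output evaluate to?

Step 1: next(gen) advances to first yield, producing 9.
Step 2: send(9) resumes, received = 9.
Step 3: yield received * 2 = 9 * 2 = 18.
Therefore output = 18.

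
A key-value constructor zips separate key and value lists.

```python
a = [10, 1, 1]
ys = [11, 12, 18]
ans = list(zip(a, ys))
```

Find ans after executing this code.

Step 1: zip pairs elements at same index:
  Index 0: (10, 11)
  Index 1: (1, 12)
  Index 2: (1, 18)
Therefore ans = [(10, 11), (1, 12), (1, 18)].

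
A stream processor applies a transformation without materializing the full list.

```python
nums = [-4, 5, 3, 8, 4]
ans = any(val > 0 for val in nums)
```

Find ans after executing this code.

Step 1: Check val > 0 for each element in [-4, 5, 3, 8, 4]:
  -4 > 0: False
  5 > 0: True
  3 > 0: True
  8 > 0: True
  4 > 0: True
Step 2: any() returns True.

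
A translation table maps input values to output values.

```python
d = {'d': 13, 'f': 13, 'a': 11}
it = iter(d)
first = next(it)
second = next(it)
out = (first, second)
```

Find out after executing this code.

Step 1: iter(d) iterates over keys: ['d', 'f', 'a'].
Step 2: first = next(it) = 'd', second = next(it) = 'f'.
Therefore out = ('d', 'f').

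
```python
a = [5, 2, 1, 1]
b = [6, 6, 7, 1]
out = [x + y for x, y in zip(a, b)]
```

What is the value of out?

Step 1: Add corresponding elements:
  5 + 6 = 11
  2 + 6 = 8
  1 + 7 = 8
  1 + 1 = 2
Therefore out = [11, 8, 8, 2].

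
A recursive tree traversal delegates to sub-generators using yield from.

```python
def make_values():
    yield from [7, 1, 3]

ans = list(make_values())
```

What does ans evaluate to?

Step 1: yield from delegates to the iterable, yielding each element.
Step 2: Collected values: [7, 1, 3].
Therefore ans = [7, 1, 3].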